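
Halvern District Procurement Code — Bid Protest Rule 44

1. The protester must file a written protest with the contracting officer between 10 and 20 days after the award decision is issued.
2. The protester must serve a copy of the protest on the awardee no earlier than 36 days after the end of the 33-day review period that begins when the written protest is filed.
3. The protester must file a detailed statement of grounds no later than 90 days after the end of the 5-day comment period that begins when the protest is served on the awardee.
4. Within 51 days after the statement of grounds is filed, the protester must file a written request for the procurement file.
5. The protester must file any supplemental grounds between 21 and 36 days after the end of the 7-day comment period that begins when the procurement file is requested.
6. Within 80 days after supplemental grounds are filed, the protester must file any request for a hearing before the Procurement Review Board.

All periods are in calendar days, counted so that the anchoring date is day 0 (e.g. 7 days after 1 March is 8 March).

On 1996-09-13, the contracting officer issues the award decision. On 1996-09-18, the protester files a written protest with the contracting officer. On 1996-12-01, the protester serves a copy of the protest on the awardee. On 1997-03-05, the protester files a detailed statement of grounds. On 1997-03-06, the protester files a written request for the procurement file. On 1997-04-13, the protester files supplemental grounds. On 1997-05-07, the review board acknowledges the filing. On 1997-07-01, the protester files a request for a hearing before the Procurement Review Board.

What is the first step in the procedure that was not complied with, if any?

Step 1: the window is 10–20 days after 1996-09-13 (when the award decision is issued), so 1996-09-23 through 1996-10-03; 1996-09-18 is 5 days too early.
That is the first point of non-compliance.

Step 1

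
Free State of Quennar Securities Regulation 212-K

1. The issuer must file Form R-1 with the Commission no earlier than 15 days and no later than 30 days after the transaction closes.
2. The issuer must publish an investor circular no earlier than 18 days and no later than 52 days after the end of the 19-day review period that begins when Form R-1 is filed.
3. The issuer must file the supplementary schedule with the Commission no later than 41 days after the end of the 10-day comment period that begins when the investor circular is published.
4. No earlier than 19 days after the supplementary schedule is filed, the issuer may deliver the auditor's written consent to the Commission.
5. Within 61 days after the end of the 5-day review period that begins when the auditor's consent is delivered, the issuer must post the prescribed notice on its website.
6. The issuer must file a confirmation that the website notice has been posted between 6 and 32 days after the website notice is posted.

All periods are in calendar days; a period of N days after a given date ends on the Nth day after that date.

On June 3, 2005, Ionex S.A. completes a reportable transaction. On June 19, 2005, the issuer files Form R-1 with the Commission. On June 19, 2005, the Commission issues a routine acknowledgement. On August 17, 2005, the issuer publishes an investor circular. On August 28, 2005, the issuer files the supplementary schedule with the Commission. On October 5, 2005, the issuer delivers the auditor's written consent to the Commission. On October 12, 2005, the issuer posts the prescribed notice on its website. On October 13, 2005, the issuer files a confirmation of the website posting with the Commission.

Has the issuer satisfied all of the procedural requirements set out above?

No

Step 1: the window is 15–30 days after June 3, 2005 (when the transaction closes), so June 18, 2005 through July 3, 2005; done June 19, 2005, which is between those dates.
Step 2: the window is 18–52 days after July 8, 2005 (end of the 19-day review period, which began when Form R-1 is filed on June 19, 2005), so July 26, 2005 through August 29, 2005; done August 17, 2005, which is between those dates.
Step 3: 41 days after August 27, 2005 (end of the 10-day comment period, which began when the investor circular is published on August 17, 2005) is October 7, 2005; August 28, 2005 is within that limit.
Step 4: the earliest permitted date is 19 days after August 28, 2005 (when the supplementary schedule is filed), i.e. September 16, 2005; done October 5, 2005, after the minimum wait.
Step 5: 61 days after October 10, 2005 (end of the 5-day review period, which began when the auditor's consent is delivered on October 5, 2005) is December 10, 2005; completed October 12, 2005, before the deadline.
Step 6: the window is 6–32 days after October 12, 2005 (when the website notice is posted), so October 18, 2005 through November 13, 2005; done October 13, 2005 — 5 days before the window opened.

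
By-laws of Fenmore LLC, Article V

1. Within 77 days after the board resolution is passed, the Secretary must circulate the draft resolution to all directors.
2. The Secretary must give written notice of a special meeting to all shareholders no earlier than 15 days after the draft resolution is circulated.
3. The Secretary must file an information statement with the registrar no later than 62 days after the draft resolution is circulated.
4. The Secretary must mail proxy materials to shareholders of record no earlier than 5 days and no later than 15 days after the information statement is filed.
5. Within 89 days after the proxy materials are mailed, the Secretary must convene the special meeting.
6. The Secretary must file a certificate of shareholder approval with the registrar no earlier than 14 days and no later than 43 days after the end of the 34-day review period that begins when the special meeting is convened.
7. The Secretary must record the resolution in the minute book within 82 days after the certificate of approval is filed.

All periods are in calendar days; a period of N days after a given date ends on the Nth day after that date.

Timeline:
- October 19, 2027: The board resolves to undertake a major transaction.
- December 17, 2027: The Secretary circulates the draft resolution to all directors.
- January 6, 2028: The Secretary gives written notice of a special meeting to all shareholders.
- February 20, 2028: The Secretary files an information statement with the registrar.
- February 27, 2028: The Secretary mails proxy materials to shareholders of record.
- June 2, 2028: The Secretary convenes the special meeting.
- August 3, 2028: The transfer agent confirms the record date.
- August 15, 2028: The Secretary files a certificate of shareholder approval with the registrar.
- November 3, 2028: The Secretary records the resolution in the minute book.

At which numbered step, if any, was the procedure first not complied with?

Step 1: 77 days after October 19, 2027 (when the board resolution is passed) is January 4, 2028; done December 17, 2027 — timely.
Step 2: the earliest permitted date is 15 days after December 17, 2027 (when the draft resolution is circulated), i.e. January 1, 2028; January 6, 2028 is on or after that date.
Step 3: 62 days after December 17, 2027 (when the draft resolution is circulated) is February 17, 2028; done February 20, 2028 — 3 days late.
The analysis stops there.

Step 3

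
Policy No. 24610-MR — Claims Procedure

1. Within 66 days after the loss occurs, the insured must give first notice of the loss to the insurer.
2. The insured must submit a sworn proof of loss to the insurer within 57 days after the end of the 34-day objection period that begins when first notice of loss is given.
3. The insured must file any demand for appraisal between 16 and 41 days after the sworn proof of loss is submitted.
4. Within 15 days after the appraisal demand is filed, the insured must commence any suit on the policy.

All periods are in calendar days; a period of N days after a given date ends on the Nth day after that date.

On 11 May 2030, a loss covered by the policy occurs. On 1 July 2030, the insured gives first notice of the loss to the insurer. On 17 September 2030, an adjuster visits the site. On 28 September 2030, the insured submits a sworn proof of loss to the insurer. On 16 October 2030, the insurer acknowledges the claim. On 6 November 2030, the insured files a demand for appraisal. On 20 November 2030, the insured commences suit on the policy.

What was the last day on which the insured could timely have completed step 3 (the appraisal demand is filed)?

8 November 2030

Step 3 runs from 28 September 2030, when the sworn proof of loss is submitted. The window is 16–41 days after 28 September 2030; it closes on 8 November 2030.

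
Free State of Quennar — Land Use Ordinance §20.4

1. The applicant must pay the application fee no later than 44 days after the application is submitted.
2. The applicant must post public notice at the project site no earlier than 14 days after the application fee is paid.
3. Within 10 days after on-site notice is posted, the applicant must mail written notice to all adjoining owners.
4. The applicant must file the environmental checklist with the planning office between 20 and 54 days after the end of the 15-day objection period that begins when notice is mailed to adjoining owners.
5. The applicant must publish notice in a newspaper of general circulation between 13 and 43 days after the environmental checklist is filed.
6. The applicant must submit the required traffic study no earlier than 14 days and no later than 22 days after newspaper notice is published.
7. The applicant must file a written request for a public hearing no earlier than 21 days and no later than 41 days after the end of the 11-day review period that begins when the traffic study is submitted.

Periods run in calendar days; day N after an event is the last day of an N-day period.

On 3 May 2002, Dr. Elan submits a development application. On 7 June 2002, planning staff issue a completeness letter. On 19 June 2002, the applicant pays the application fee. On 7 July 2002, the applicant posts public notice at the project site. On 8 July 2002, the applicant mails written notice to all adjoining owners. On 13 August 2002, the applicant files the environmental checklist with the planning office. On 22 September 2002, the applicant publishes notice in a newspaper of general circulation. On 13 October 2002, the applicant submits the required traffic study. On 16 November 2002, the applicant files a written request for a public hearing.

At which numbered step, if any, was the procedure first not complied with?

Step 1

(1) due by 3 May 2002 + 44 days = 16 June 2002; not done until 19 June 2002, 3 days after the deadline.
No need to go further; step 1 was not satisfied.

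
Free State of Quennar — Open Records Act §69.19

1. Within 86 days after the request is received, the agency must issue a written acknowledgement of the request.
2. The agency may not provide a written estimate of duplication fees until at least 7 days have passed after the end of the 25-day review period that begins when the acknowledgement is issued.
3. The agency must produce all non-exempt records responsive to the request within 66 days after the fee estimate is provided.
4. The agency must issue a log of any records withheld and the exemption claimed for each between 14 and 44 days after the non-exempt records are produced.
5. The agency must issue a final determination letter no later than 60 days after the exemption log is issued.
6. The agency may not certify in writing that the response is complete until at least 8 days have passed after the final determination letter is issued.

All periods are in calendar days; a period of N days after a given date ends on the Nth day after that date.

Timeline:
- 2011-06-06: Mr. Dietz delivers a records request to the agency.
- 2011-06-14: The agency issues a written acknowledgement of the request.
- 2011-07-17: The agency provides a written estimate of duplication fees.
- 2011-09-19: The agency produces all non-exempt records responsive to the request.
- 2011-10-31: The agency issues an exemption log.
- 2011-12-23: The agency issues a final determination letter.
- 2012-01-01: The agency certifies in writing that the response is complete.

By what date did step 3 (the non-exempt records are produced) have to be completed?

Step 3 runs from 2011-07-17, when the fee estimate is provided. 66 days after 2011-07-17 is 2011-09-21.

2011-09-21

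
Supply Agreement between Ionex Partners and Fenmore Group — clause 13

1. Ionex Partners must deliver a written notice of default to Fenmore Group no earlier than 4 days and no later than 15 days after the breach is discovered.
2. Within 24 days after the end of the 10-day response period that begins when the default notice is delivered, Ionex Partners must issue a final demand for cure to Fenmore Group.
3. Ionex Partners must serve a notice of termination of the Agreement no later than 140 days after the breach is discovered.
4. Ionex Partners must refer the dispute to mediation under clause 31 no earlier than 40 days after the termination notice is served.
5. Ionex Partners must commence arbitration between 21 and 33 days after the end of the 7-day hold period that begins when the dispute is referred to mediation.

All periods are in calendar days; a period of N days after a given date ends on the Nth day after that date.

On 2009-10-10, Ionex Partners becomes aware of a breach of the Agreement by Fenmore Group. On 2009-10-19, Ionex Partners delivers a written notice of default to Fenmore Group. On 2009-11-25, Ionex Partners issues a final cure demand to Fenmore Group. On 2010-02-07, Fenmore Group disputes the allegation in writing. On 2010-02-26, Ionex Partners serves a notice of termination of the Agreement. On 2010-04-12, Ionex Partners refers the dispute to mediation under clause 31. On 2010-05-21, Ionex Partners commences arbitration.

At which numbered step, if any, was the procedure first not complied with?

Step 1 — 4 and 15 days from 2009-10-10 (when the breach is discovered) are 2009-10-14 and 2009-10-25 respectively; done 2009-10-19 — within the window.
Step 2 — counting 24 days from 2009-10-29 (end of the 10-day response period, which began when the default notice is delivered on 2009-10-19) gives a deadline of 2009-11-22; 2009-11-25 misses that deadline by 3 days.
The analysis stops there.

Step 2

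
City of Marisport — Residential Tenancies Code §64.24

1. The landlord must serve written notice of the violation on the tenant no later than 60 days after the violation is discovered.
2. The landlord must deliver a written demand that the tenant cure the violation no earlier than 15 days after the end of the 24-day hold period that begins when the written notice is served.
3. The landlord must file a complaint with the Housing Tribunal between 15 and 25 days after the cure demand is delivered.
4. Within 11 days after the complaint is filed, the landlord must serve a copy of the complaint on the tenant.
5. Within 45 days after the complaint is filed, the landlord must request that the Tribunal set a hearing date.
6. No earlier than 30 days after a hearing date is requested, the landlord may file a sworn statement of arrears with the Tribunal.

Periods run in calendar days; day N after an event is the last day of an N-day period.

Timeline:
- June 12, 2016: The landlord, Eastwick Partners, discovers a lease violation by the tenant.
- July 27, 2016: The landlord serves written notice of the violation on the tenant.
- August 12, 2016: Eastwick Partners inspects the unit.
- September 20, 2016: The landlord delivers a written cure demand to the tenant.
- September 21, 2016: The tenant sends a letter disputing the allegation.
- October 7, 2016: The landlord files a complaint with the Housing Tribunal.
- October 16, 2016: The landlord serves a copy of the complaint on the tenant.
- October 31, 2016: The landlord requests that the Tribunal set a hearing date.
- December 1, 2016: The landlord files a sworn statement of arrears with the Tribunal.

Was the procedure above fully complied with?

Step 1: 60 days after June 12, 2016 (when the violation is discovered) is August 11, 2016; July 27, 2016 is within that limit.
Step 2: the earliest permitted date is 15 days after August 20, 2016 (end of the 24-day hold period, which began when the written notice is served on July 27, 2016), i.e. September 4, 2016; done September 20, 2016 — permitted.
Step 3: the window is 15–25 days after September 20, 2016 (when the cure demand is delivered), so October 5, 2016 through October 15, 2016; done October 7, 2016, which is between those dates.
Step 4: 11 days after October 7, 2016 (when the complaint is filed) is October 18, 2016; October 16, 2016 is within that limit.
Step 5: 45 days after October 7, 2016 (when the complaint is filed) is November 21, 2016; done October 31, 2016 — timely.
Step 6: the earliest permitted date is 30 days after October 31, 2016 (when a hearing date is requested), i.e. November 30, 2016; done December 1, 2016, after the minimum wait.

Yes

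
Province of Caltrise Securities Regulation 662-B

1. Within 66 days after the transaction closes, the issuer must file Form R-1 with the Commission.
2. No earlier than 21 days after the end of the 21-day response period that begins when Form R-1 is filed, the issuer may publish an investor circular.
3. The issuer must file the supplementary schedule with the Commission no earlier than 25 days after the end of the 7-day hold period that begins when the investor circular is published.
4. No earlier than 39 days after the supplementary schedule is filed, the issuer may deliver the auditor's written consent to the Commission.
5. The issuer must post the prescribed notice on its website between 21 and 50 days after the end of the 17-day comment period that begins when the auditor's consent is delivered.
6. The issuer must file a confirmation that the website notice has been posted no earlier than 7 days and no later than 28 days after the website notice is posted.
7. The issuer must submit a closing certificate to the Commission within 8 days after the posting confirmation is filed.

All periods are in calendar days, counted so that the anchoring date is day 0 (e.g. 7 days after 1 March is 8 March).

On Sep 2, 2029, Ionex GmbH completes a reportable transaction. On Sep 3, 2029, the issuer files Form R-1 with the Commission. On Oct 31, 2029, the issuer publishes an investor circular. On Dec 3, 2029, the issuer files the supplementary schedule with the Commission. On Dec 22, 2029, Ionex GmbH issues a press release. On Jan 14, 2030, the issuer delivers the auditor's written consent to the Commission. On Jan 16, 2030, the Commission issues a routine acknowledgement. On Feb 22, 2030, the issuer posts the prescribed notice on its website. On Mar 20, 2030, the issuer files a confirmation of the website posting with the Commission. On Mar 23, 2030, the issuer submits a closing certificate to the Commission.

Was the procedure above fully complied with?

Yes

Step 1 — counting 66 days from Sep 2, 2029 (when the transaction closes) gives a deadline of Nov 7, 2029; Sep 3, 2029 is within that limit.
Step 2 — must wait 21 days from Sep 24, 2029 (end of the 21-day response period, which began when Form R-1 is filed on Sep 3, 2029), so not before Oct 15, 2029; done Oct 31, 2029, after the minimum wait.
Step 3 — must wait 25 days from Nov 7, 2029 (end of the 7-day hold period, which began when the investor circular is published on Oct 31, 2029), so not before Dec 2, 2029; done Dec 3, 2029 — permitted.
Step 4 — must wait 39 days from Dec 3, 2029 (when the supplementary schedule is filed), so not before Jan 11, 2030; done Jan 14, 2030, after the minimum wait.
Step 5 — 21 and 50 days from Jan 31, 2030 (end of the 17-day comment period, which began when the auditor's consent is delivered on Jan 14, 2030) are Feb 21, 2030 and Mar 22, 2030 respectively; Feb 22, 2030 falls inside that range.
Step 6 — 7 and 28 days from Feb 22, 2030 (when the website notice is posted) are Mar 1, 2030 and Mar 22, 2030 respectively; done Mar 20, 2030 — within the window.
Step 7 — counting 8 days from Mar 20, 2030 (when the posting confirmation is filed) gives a deadline of Mar 28, 2030; done Mar 23, 2030 — timely.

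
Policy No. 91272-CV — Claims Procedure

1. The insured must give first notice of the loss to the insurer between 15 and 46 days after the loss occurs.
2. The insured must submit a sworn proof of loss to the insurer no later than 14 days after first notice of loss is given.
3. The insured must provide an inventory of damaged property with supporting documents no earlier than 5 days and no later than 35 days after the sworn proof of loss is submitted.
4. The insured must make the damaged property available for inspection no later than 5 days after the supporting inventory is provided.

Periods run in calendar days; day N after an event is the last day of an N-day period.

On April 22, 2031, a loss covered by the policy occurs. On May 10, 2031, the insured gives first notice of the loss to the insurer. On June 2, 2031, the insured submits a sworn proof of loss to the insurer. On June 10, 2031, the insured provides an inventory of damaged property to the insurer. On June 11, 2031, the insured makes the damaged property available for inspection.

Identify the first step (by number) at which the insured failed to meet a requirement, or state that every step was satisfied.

Step 2

(1) the permitted window runs from April 22, 2031 + 15 = May 7, 2031 to April 22, 2031 + 46 = June 7, 2031; done May 10, 2031 — within the window.
(2) due by May 10, 2031 + 14 days = May 24, 2031; done June 2, 2031 — 9 days late.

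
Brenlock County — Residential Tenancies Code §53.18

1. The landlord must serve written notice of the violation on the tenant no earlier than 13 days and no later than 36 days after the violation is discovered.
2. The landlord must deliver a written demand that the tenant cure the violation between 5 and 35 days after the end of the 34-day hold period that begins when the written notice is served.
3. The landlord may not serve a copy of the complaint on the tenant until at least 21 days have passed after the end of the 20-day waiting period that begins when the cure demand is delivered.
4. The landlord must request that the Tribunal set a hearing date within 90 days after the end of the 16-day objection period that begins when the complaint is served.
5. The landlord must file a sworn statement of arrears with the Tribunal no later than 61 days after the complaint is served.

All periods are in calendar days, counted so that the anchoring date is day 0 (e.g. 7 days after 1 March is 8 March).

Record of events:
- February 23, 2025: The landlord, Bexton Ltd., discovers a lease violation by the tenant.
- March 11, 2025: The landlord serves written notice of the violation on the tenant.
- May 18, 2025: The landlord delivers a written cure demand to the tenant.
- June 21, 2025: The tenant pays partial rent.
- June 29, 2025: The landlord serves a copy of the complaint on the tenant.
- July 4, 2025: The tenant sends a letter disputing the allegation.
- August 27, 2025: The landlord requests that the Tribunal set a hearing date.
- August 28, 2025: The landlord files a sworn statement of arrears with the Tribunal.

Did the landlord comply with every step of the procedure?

Step 1 — 13 and 36 days from February 23, 2025 (when the violation is discovered) are March 8, 2025 and March 31, 2025 respectively; done March 11, 2025, which is between those dates.
Step 2 — 5 and 35 days from April 14, 2025 (end of the 34-day hold period, which began when the written notice is served on March 11, 2025) are April 19, 2025 and May 19, 2025 respectively; May 18, 2025 falls inside that range.
Step 3 — must wait 21 days from June 7, 2025 (end of the 20-day waiting period, which began when the cure demand is delivered on May 18, 2025), so not before June 28, 2025; done June 29, 2025 — permitted.
Step 4 — counting 90 days from July 15, 2025 (end of the 16-day objection period, which began when the complaint is served on June 29, 2025) gives a deadline of October 13, 2025; done August 27, 2025 — timely.
Step 5 — counting 61 days from June 29, 2025 (when the complaint is served) gives a deadline of August 29, 2025; August 28, 2025 is within that limit.

Yes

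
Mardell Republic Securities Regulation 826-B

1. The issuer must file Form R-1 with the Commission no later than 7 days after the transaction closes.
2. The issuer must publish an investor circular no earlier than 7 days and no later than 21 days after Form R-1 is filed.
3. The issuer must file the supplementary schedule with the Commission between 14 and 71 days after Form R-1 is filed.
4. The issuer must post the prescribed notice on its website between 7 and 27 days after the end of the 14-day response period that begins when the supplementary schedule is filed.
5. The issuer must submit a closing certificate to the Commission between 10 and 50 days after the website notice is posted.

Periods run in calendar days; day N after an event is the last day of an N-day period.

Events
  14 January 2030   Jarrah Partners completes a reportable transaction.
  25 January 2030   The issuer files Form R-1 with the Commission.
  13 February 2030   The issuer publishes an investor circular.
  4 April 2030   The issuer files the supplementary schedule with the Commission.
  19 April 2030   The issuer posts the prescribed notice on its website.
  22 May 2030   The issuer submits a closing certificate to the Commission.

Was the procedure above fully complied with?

No

Step 1: 7 days after 14 January 2030 (when the transaction closes) is 21 January 2030; done 25 January 2030 — 4 days late.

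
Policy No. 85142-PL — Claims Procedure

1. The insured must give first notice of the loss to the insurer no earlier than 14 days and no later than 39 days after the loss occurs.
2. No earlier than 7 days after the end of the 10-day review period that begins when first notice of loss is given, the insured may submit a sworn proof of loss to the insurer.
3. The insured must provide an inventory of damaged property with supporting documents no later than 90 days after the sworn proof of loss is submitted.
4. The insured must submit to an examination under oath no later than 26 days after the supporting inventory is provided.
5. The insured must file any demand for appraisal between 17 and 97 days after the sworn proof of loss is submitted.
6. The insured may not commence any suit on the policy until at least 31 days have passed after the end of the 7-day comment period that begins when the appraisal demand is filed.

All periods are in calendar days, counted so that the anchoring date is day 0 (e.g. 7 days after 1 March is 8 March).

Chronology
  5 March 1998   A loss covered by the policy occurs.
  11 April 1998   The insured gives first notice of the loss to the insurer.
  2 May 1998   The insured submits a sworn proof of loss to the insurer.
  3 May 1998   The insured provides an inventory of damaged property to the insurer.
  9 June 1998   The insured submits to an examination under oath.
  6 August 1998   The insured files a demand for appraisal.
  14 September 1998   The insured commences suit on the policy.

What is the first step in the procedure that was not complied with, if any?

Step 1 — 14 and 39 days from 5 March 1998 (when the loss occurs) are 19 March 1998 and 13 April 1998 respectively; 11 April 1998 falls inside that range.
Step 2 — must wait 7 days from 21 April 1998 (end of the 10-day review period, which began when first notice of loss is given on 11 April 1998), so not before 28 April 1998; 2 May 1998 is on or after that date.
Step 3 — counting 90 days from 2 May 1998 (when the sworn proof of loss is submitted) gives a deadline of 31 July 1998; completed 3 May 1998, before the deadline.
Step 4 — counting 26 days from 3 May 1998 (when the supporting inventory is provided) gives a deadline of 29 May 1998; not done until 9 June 1998, 11 days after the deadline.
The analysis stops there.

Step 4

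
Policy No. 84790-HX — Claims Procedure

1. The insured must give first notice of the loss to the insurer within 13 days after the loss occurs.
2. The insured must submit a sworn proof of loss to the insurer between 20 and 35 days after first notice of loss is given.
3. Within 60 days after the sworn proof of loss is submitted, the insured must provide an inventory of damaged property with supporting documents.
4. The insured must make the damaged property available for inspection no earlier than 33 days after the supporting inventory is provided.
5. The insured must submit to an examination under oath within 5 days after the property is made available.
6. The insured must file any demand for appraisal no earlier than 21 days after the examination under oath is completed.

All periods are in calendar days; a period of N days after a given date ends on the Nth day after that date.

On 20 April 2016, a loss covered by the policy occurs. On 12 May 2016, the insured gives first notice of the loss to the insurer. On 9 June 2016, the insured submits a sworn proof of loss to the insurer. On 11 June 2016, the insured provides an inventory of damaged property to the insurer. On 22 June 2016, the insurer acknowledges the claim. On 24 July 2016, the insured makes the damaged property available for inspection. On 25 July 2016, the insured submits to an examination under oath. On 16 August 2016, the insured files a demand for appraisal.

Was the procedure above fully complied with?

No

(1) due by 20 April 2016 + 13 days = 3 May 2016; done 12 May 2016 — 9 days late.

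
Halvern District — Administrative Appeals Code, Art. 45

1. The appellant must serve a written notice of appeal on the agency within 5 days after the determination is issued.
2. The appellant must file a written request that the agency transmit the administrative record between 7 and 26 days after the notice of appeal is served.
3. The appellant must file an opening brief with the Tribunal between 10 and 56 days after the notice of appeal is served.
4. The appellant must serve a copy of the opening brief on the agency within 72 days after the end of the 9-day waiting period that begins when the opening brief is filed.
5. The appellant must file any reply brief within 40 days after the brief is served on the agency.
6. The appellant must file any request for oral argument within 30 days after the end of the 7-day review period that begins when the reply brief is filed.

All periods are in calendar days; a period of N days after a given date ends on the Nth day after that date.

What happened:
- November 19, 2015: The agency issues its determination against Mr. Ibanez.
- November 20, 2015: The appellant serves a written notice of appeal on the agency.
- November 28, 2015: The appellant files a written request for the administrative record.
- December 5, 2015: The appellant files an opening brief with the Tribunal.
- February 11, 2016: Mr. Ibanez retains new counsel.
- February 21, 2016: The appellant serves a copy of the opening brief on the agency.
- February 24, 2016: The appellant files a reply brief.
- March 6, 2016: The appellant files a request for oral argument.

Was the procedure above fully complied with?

Step 1 — counting 5 days from November 19, 2015 (when the determination is issued) gives a deadline of November 24, 2015; done November 20, 2015 — timely.
Step 2 — 7 and 26 days from November 20, 2015 (when the notice of appeal is served) are November 27, 2015 and December 16, 2015 respectively; November 28, 2015 falls inside that range.
Step 3 — 10 and 56 days from November 20, 2015 (when the notice of appeal is served) are November 30, 2015 and January 15, 2016 respectively; December 5, 2015 falls inside that range.
Step 4 — counting 72 days from December 14, 2015 (end of the 9-day waiting period, which began when the opening brief is filed on December 5, 2015) gives a deadline of February 24, 2016; completed February 21, 2016, before the deadline.
Step 5 — counting 40 days from February 21, 2016 (when the brief is served on the agency) gives a deadline of April 1, 2016; February 24, 2016 is within that limit.
Step 6 — counting 30 days from March 2, 2016 (end of the 7-day review period, which began when the reply brief is filed on February 24, 2016) gives a deadline of April 1, 2016; completed March 6, 2016, before the deadline.

Yes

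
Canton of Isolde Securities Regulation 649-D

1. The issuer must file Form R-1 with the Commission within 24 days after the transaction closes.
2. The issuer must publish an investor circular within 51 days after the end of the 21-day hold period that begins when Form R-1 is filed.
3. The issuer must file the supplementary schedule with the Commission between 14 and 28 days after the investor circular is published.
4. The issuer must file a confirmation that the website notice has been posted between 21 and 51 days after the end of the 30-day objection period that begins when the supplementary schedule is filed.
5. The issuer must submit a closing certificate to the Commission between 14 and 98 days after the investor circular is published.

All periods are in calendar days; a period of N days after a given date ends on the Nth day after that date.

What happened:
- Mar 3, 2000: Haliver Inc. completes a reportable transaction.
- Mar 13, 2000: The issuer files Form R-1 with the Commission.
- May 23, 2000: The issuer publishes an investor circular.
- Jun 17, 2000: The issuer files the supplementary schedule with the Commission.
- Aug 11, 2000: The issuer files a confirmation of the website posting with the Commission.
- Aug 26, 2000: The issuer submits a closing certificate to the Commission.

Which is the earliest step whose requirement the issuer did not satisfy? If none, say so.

None — every step was satisfied

Step 1 — counting 24 days from Mar 3, 2000 (when the transaction closes) gives a deadline of Mar 27, 2000; done Mar 13, 2000 — timely.
Step 2 — counting 51 days from Apr 3, 2000 (end of the 21-day hold period, which began when Form R-1 is filed on Mar 13, 2000) gives a deadline of May 24, 2000; completed May 23, 2000, before the deadline.
Step 3 — 14 and 28 days from May 23, 2000 (when the investor circular is published) are Jun 6, 2000 and Jun 20, 2000 respectively; done Jun 17, 2000, which is between those dates.
Step 4 — 21 and 51 days from Jul 17, 2000 (end of the 30-day objection period, which began when the supplementary schedule is filed on Jun 17, 2000) are Aug 7, 2000 and Sep 6, 2000 respectively; done Aug 11, 2000, which is between those dates.
Step 5 — 14 and 98 days from May 23, 2000 (when the investor circular is published) are Jun 6, 2000 and Aug 29, 2000 respectively; Aug 26, 2000 falls inside that range.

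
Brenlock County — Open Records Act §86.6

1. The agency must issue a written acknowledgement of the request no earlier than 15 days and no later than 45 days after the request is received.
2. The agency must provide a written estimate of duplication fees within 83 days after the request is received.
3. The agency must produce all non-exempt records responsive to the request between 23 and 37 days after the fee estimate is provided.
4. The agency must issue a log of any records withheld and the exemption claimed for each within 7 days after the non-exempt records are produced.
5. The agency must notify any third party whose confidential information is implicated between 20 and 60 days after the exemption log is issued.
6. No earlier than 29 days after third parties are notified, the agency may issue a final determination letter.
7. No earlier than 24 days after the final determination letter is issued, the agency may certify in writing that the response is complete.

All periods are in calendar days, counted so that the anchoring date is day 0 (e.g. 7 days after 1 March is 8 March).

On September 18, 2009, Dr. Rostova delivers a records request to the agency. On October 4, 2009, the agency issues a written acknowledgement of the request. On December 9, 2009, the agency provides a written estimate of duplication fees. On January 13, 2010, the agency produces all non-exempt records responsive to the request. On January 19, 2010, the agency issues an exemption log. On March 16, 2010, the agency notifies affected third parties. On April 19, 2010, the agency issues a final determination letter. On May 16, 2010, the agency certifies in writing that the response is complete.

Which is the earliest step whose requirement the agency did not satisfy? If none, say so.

Step 1 — 15 and 45 days from September 18, 2009 (when the request is received) are October 3, 2009 and November 2, 2009 respectively; done October 4, 2009 — within the window.
Step 2 — counting 83 days from September 18, 2009 (when the request is received) gives a deadline of December 10, 2009; done December 9, 2009 — timely.
Step 3 — 23 and 37 days from December 9, 2009 (when the fee estimate is provided) are January 1, 2010 and January 15, 2010 respectively; done January 13, 2010, which is between those dates.
Step 4 — counting 7 days from January 13, 2010 (when the non-exempt records are produced) gives a deadline of January 20, 2010; done January 19, 2010 — timely.
Step 5 — 20 and 60 days from January 19, 2010 (when the exemption log is issued) are February 8, 2010 and March 20, 2010 respectively; March 16, 2010 falls inside that range.
Step 6 — must wait 29 days from March 16, 2010 (when third parties are notified), so not before April 14, 2010; done April 19, 2010 — permitted.
Step 7 — must wait 24 days from April 19, 2010 (when the final determination letter is issued), so not before May 13, 2010; done May 16, 2010 — permitted.

None — every step was satisfied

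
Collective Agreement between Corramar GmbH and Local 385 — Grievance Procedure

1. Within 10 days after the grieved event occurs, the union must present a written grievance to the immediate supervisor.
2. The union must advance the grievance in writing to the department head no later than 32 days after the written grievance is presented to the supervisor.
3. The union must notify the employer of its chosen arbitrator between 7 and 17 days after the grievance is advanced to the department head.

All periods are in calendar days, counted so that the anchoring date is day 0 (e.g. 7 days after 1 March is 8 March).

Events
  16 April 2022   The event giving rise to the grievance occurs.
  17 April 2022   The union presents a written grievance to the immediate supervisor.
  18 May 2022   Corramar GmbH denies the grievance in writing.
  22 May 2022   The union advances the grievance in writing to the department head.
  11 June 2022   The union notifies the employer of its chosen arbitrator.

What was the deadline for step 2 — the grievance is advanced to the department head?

Step 2 runs from 17 April 2022, when the written grievance is presented to the supervisor. 32 days after 17 April 2022 is 19 May 2022.

19 May 2022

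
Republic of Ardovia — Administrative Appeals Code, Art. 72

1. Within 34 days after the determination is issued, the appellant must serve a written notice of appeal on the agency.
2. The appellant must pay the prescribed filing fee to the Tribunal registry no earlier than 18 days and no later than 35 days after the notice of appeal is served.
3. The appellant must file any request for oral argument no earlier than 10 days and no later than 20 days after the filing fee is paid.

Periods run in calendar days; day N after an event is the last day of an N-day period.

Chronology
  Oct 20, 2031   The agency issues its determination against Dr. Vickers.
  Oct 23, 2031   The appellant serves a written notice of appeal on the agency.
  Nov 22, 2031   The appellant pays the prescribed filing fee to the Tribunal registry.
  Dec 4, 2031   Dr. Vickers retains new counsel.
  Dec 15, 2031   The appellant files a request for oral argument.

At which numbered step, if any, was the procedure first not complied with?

Step 3

Step 1 — counting 34 days from Oct 20, 2031 (when the determination is issued) gives a deadline of Nov 23, 2031; completed Oct 23, 2031, before the deadline.
Step 2 — 18 and 35 days from Oct 23, 2031 (when the notice of appeal is served) are Nov 10, 2031 and Nov 27, 2031 respectively; done Nov 22, 2031 — within the window.
Step 3 — 10 and 20 days from Nov 22, 2031 (when the filing fee is paid) are Dec 2, 2031 and Dec 12, 2031 respectively; done Dec 15, 2031 — 3 days after the window closed.
No need to go further; step 3 was not satisfied.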